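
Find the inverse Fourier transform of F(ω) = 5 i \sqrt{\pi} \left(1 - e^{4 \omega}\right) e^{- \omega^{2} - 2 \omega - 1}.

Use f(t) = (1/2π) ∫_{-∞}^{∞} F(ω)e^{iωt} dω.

f(t) = 5 e^{- \frac{t^{2}}{4}} \sin{\left(t \right)}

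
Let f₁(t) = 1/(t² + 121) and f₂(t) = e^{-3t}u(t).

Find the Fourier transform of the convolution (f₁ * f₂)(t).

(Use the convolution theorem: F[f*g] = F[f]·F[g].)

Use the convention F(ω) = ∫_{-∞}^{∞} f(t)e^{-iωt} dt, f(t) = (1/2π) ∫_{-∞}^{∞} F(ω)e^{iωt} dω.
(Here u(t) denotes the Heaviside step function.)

F[f₁*f₂](ω) = \frac{\pi e^{- 11 \left|{\omega}\right|}}{11 \left(i \omega + 3\right)}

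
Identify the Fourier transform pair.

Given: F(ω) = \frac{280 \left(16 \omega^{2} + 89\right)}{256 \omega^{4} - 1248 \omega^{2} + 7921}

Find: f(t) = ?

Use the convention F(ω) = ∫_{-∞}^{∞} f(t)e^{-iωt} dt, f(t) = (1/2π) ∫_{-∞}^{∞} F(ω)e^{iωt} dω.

f(t) = 7 e^{- \frac{5 \left|{t}\right|}{4}} \cos{\left(2 t \right)}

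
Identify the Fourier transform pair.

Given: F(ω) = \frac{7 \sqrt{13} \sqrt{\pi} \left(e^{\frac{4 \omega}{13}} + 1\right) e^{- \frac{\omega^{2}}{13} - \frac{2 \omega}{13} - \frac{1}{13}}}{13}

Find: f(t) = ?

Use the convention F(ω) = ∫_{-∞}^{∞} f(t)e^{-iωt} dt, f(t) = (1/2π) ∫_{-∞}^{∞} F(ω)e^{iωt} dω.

f(t) = 7 e^{- \frac{13 t^{2}}{4}} \cos{\left(t \right)}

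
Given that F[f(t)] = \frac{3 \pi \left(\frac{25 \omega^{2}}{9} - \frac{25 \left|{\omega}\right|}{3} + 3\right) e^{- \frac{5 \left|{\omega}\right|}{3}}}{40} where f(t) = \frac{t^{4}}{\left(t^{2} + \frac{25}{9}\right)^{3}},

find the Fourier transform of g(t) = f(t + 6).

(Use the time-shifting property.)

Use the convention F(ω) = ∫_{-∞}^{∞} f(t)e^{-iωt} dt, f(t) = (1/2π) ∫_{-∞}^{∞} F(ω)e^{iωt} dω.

F[g](ω) = \frac{\pi \left(25 \omega^{2} - 75 \left|{\omega}\right| + 27\right) e^{6 i \omega - \frac{5 \left|{\omega}\right|}{3}}}{120}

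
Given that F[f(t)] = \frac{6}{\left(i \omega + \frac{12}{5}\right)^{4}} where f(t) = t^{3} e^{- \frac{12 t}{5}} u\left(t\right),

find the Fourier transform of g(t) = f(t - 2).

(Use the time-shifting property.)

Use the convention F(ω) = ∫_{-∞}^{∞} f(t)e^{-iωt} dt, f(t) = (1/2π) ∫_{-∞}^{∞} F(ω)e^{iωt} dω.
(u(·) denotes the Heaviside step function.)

F[g](ω) = \frac{3750 e^{- 2 i \omega}}{\left(5 i \omega + 12\right)^{4}}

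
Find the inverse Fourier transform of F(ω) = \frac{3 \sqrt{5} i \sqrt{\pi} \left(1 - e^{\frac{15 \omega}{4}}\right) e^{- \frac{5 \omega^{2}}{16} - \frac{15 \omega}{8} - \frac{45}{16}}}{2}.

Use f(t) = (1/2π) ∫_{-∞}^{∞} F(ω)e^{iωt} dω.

f(t) = 6 e^{- \frac{4 t^{2}}{5}} \sin{\left(3 t \right)}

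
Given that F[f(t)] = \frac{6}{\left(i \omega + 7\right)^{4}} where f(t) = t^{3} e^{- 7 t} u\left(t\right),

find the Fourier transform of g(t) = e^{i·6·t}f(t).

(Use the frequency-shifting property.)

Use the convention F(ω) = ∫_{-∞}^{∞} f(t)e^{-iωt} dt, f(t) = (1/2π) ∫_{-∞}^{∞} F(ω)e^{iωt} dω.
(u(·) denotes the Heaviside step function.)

F[g](ω) = \frac{6}{\left(i \left(\omega - 6\right) + 7\right)^{4}}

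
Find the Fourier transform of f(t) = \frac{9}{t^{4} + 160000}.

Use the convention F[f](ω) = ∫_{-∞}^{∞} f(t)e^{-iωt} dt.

F(ω) = \frac{9 \pi e^{- 10 \sqrt{2} \left|{\omega}\right|} \sin{\left(10 \sqrt{2} \left|{\omega}\right| + \frac{\pi}{4} \right)}}{8000}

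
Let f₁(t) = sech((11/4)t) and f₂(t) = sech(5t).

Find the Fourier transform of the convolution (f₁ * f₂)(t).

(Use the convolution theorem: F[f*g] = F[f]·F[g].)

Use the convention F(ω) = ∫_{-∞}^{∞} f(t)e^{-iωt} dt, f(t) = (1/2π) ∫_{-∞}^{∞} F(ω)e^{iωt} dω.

F[f₁*f₂](ω) = \frac{4 \pi^{2}}{55 \cosh{\left(\frac{\pi \omega}{10} \right)} \cosh{\left(\frac{2 \pi \omega}{11} \right)}}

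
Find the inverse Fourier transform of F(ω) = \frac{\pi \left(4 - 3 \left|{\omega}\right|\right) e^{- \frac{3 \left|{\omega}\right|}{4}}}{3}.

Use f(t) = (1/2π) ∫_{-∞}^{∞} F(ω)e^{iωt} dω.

f(t) = \frac{2 t^{2}}{\left(t^{2} + \frac{9}{16}\right)^{2}}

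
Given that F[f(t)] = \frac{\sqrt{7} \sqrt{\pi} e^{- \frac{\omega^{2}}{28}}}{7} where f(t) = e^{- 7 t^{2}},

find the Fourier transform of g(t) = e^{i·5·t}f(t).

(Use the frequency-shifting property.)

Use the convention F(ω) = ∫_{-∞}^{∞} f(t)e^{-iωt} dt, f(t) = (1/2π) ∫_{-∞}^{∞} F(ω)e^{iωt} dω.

F[g](ω) = \frac{\sqrt{7} \sqrt{\pi} e^{- \frac{\left(\omega - 5\right)^{2}}{28}}}{7}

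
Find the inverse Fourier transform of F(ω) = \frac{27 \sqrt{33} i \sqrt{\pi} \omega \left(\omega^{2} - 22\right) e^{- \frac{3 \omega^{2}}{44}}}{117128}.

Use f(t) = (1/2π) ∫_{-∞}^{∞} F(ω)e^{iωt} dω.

f(t) = t^{3} e^{- \frac{11 t^{2}}{3}}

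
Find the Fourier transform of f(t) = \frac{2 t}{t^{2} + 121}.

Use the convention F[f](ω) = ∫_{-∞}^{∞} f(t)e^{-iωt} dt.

F(ω) = - 2 i \pi e^{- 11 \left|{\omega}\right|} \operatorname{sign}{\left(\omega \right)}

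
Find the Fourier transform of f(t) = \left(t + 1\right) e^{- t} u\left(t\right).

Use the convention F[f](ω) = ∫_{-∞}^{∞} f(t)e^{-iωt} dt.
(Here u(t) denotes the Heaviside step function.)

F(ω) = \frac{- i \omega - 2}{\omega^{2} - 2 i \omega - 1}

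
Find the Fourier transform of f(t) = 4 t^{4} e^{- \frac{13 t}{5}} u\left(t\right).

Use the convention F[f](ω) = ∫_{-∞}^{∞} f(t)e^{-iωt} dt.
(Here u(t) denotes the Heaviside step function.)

F(ω) = \frac{300000}{\left(5 i \omega + 13\right)^{5}}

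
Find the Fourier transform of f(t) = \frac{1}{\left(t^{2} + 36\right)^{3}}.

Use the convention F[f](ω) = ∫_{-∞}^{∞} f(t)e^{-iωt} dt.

F(ω) = \frac{\pi \left(12 \omega^{2} + 6 \left|{\omega}\right| + 1\right) e^{- 6 \left|{\omega}\right|}}{20736}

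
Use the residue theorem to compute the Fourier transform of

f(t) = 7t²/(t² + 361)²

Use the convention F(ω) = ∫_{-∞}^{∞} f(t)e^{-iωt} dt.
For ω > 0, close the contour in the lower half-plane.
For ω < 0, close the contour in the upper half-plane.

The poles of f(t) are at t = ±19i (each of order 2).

Let g(z) = f(z)e^{-iωz}; for large |z| the factor e^{-iωz} decays in the lower half-plane when ω > 0 and in the upper half-plane when ω < 0.

Case ω > 0 (lower half-plane, clockwise contour ⇒ F(ω) = -2πi·ΣRes):
  Res_{z = - 19 i} g(z) = \frac{7 i \left(1 - 19 \omega\right) e^{- 19 \omega}}{76} (pole of order 2)
  F(ω) = -2πi·ΣRes = \frac{7 \pi \left(1 - 19 \omega\right) e^{- 19 \omega}}{38}

Case ω < 0 (upper half-plane, counterclockwise contour ⇒ F(ω) = +2πi·ΣRes):
  Res_{z = 19 i} g(z) = \frac{7 i \left(- 19 \omega - 1\right) e^{19 \omega}}{76} (pole of order 2)
  F(ω) = 2πi·ΣRes = \frac{7 \pi \left(19 \omega + 1\right) e^{19 \omega}}{38}

Both cases combine into a single formula in |ω|:

F(ω) = \frac{7 \pi \left(1 - 19 \left|{\omega}\right|\right) e^{- 19 \left|{\omega}\right|}}{38}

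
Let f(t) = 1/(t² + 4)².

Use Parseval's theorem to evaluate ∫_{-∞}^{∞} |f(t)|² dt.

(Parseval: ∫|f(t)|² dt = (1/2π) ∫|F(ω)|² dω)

∫|f(t)|² dt = \frac{5 \pi}{2048}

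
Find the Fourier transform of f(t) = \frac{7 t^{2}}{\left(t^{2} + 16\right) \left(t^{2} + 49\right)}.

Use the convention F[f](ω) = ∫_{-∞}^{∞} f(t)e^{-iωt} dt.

F(ω) = \frac{7 \pi \left(7 - 4 e^{3 \left|{\omega}\right|}\right) e^{- 7 \left|{\omega}\right|}}{33}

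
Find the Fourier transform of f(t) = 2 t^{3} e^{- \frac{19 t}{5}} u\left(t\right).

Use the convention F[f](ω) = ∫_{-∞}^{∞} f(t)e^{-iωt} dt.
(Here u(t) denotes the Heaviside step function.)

F(ω) = \frac{7500}{\left(5 i \omega + 19\right)^{4}}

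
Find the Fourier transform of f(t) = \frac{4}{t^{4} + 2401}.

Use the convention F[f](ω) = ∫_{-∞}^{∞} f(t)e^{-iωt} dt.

F(ω) = \frac{4 \pi e^{- \frac{7 \sqrt{2} \left|{\omega}\right|}{2}} \sin{\left(\frac{7 \sqrt{2} \left|{\omega}\right|}{2} + \frac{\pi}{4} \right)}}{343}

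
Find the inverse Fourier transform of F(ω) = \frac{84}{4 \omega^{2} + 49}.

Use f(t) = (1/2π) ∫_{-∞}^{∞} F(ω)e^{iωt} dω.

f(t) = 3 e^{- \frac{7 \left|{t}\right|}{2}}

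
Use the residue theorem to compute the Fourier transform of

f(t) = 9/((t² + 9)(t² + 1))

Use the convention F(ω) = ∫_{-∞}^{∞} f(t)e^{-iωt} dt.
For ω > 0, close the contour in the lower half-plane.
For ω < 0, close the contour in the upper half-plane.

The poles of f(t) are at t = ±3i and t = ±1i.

Let g(z) = f(z)e^{-iωz}; for large |z| the factor e^{-iωz} decays in the lower half-plane when ω > 0 and in the upper half-plane when ω < 0.

Case ω > 0 (lower half-plane, clockwise contour ⇒ F(ω) = -2πi·ΣRes):
  Res_{z = - 3 i} g(z) = - \frac{3 i e^{- 3 \omega}}{16}
  Res_{z = - i} g(z) = \frac{9 i e^{- \omega}}{16}
  F(ω) = -2πi·ΣRes = \frac{3 \pi \left(3 e^{2 \omega} - 1\right) e^{- 3 \omega}}{8}

Case ω < 0 (upper half-plane, counterclockwise contour ⇒ F(ω) = +2πi·ΣRes):
  Res_{z = 3 i} g(z) = \frac{3 i e^{3 \omega}}{16}
  Res_{z = i} g(z) = - \frac{9 i e^{\omega}}{16}
  F(ω) = 2πi·ΣRes = \frac{3 \pi \left(3 - e^{2 \omega}\right) e^{\omega}}{8}

Both cases combine into a single formula in |ω|:

F(ω) = \frac{3 \pi \left(3 e^{2 \left|{\omega}\right|} - 1\right) e^{- 3 \left|{\omega}\right|}}{8}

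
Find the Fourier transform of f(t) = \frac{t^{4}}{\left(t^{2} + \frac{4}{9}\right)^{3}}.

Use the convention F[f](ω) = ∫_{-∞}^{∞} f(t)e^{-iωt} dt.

F(ω) = \frac{\pi \left(4 \omega^{2} - 30 \left|{\omega}\right| + 27\right) e^{- \frac{2 \left|{\omega}\right|}{3}}}{48}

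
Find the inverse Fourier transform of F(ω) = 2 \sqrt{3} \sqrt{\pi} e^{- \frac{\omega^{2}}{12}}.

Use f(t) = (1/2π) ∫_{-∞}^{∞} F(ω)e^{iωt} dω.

f(t) = 6 e^{- 3 t^{2}}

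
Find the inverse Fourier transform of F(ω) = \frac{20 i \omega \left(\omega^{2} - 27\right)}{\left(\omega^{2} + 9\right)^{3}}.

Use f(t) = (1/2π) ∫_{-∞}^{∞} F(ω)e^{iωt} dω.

f(t) = 5 t e^{- 3 \left|{t}\right|} \left|{t}\right|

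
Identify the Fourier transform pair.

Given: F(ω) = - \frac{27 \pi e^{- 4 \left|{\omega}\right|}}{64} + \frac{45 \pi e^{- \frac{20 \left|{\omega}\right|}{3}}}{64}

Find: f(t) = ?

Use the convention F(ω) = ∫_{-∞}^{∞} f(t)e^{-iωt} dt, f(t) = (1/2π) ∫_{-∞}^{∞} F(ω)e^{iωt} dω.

f(t) = \frac{3 t^{2}}{\left(t^{2} + 16\right) \left(t^{2} + \frac{400}{9}\right)}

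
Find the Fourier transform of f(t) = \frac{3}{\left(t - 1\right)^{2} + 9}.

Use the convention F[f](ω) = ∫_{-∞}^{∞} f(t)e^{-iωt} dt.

F(ω) = \pi e^{- i \omega - 3 \left|{\omega}\right|}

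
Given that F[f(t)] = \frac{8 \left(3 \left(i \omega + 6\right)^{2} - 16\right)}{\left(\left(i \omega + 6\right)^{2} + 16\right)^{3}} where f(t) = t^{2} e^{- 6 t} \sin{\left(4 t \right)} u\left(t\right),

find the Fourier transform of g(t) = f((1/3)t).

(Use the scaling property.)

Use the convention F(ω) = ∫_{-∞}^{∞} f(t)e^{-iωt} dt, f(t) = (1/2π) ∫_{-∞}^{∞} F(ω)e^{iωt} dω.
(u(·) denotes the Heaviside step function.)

F[g](ω) = \frac{24 \left(27 \left(i \omega + 2\right)^{2} - 16\right)}{\left(9 \left(i \omega + 2\right)^{2} + 16\right)^{3}}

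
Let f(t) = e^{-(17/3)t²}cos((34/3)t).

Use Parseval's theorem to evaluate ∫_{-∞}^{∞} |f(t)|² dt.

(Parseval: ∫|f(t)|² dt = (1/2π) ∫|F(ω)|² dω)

∫|f(t)|² dt = \frac{\sqrt{102} \sqrt{\pi} \left(1 + e^{\frac{34}{3}}\right)}{68 e^{\frac{34}{3}}}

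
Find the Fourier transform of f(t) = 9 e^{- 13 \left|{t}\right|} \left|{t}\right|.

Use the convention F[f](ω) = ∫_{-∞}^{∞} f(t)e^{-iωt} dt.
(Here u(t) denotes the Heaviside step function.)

F(ω) = \frac{18 \left(169 - \omega^{2}\right)}{\left(\omega^{2} + 169\right)^{2}}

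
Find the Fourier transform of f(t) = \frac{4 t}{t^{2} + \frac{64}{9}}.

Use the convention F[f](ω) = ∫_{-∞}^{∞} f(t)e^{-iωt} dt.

F(ω) = - 4 i \pi e^{- \frac{8 \left|{\omega}\right|}{3}} \operatorname{sign}{\left(\omega \right)}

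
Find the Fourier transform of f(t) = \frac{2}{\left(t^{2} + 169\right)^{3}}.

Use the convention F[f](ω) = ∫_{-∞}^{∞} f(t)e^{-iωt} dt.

F(ω) = \frac{\pi \left(169 \omega^{2} + 39 \left|{\omega}\right| + 3\right) e^{- 13 \left|{\omega}\right|}}{1485172}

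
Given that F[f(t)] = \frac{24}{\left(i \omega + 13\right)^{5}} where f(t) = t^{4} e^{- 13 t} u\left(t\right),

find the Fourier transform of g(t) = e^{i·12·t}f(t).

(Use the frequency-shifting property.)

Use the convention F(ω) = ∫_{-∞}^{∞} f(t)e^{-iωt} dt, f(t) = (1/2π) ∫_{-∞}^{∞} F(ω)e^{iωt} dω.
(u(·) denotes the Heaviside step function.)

F[g](ω) = \frac{24}{\left(i \left(\omega - 12\right) + 13\right)^{5}}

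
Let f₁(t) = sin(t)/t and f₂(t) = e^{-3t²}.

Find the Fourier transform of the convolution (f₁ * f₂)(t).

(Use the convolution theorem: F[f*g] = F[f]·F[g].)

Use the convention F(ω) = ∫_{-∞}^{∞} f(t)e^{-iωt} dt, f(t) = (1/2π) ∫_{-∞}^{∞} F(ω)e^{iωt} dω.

F[f₁*f₂](ω) = \begin{cases} \frac{\sqrt{3} \pi^{\frac{3}{2}} e^{- \frac{\omega^{2}}{12}}}{3} & \text{for}\: \omega > -1 \wedge \omega < 1 \\0 & \text{otherwise} \end{cases}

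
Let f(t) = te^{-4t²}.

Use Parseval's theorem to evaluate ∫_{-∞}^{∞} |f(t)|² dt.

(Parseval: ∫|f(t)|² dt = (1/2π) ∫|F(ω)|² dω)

∫|f(t)|² dt = \frac{\sqrt{2} \sqrt{\pi}}{64}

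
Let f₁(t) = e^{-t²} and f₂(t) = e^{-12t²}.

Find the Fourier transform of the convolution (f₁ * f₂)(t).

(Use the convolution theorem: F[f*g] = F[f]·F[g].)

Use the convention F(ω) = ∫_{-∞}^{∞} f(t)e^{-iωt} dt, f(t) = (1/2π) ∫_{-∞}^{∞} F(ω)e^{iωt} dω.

F[f₁*f₂](ω) = \frac{\sqrt{3} \pi e^{- \frac{13 \omega^{2}}{48}}}{6}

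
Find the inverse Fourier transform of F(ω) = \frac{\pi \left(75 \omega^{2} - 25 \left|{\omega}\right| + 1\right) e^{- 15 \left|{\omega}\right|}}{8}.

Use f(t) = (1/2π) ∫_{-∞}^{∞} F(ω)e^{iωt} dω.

f(t) = \frac{5 t^{4}}{\left(t^{2} + 225\right)^{3}}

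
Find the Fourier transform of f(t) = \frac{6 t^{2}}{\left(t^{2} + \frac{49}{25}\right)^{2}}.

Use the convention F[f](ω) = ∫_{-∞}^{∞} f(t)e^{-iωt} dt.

F(ω) = \frac{3 \pi \left(5 - 7 \left|{\omega}\right|\right) e^{- \frac{7 \left|{\omega}\right|}{5}}}{7}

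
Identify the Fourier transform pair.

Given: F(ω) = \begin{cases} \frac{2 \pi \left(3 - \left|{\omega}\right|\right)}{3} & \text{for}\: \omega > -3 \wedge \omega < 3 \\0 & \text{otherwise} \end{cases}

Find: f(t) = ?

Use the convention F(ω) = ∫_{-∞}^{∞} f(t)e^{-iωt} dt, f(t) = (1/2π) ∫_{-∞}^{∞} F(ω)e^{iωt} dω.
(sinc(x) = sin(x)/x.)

f(t) = 3 \operatorname{sinc}^{2}{\left(\frac{3 t}{2} \right)}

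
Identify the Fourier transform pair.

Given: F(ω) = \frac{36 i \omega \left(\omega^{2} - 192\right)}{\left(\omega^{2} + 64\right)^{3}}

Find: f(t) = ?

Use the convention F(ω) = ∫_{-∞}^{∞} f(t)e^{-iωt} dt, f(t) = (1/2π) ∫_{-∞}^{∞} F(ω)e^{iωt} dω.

f(t) = 9 t e^{- 8 \left|{t}\right|} \left|{t}\right|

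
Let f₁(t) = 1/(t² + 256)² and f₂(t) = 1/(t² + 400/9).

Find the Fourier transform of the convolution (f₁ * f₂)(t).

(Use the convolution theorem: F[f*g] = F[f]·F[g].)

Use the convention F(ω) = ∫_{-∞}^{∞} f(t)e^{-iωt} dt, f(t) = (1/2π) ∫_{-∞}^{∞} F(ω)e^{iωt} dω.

F[f₁*f₂](ω) = \frac{3 \pi^{2} \left(16 \left|{\omega}\right| + 1\right) e^{- \frac{68 \left|{\omega}\right|}{3}}}{163840}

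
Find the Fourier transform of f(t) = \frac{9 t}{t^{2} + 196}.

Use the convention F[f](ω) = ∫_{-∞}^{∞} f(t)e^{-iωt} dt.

F(ω) = - 9 i \pi e^{- 14 \left|{\omega}\right|} \operatorname{sign}{\left(\omega \right)}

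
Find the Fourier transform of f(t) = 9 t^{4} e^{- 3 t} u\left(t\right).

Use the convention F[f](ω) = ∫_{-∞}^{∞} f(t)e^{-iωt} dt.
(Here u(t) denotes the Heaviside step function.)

F(ω) = \frac{216}{\left(i \omega + 3\right)^{5}}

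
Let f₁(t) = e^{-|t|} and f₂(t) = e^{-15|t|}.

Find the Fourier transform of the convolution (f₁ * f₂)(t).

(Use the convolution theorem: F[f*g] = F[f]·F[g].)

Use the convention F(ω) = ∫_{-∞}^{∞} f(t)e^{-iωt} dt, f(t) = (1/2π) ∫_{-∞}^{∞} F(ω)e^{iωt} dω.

F[f₁*f₂](ω) = \frac{60}{\left(\omega^{2} + 1\right) \left(\omega^{2} + 225\right)}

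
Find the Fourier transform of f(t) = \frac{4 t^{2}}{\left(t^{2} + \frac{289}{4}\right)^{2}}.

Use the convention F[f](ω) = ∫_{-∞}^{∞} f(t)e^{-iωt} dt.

F(ω) = \frac{2 \pi \left(2 - 17 \left|{\omega}\right|\right) e^{- \frac{17 \left|{\omega}\right|}{2}}}{17}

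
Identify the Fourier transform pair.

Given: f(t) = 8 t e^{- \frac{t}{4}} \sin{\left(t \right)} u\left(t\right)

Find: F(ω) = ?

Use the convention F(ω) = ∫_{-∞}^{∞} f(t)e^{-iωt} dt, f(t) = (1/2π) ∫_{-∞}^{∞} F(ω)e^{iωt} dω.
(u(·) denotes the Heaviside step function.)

F(ω) = \frac{1024 \left(4 i \omega + 1\right)}{\left(\left(4 i \omega + 1\right)^{2} + 16\right)^{2}}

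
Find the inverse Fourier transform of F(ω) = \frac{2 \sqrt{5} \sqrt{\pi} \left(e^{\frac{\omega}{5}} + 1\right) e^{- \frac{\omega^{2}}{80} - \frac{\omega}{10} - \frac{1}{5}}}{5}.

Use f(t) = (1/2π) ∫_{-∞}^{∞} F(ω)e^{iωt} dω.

f(t) = 8 e^{- 20 t^{2}} \cos{\left(4 t \right)}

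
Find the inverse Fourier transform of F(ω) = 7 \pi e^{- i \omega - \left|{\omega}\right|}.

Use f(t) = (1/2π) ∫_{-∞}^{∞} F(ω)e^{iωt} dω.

f(t) = \frac{7}{\left(t - 1\right)^{2} + 1}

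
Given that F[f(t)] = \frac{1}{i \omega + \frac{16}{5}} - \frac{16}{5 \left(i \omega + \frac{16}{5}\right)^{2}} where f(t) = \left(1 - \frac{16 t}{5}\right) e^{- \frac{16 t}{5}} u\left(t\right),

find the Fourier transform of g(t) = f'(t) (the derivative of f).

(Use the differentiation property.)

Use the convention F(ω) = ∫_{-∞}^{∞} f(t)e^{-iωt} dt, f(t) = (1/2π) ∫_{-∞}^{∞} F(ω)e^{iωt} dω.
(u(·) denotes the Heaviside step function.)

F[g](ω) = \frac{25 \omega^{2}}{25 \omega^{2} - 160 i \omega - 256}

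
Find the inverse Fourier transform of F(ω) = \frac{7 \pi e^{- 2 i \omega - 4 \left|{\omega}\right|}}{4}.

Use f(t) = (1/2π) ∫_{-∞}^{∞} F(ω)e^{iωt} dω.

f(t) = \frac{7}{\left(t - 2\right)^{2} + 16}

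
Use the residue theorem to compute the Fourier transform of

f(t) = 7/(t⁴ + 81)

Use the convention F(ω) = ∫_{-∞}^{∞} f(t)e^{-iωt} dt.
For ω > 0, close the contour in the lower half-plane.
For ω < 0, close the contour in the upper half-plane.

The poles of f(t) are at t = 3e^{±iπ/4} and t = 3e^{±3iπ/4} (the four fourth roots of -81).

Let g(z) = f(z)e^{-iωz}; for large |z| the factor e^{-iωz} decays in the lower half-plane when ω > 0 and in the upper half-plane when ω < 0.

Case ω > 0 (lower half-plane, clockwise contour ⇒ F(ω) = -2πi·ΣRes):
  Res_{z = - \frac{3 \sqrt{2}}{2} - \frac{3 \sqrt{2} i}{2}} g(z) = \frac{7 \sqrt{2} i \left(1 - i\right) e^{\frac{3 \sqrt{2} \omega \left(-1 + i\right)}{2}}}{216}
  Res_{z = \frac{3 \sqrt{2}}{2} - \frac{3 \sqrt{2} i}{2}} g(z) = \frac{7 \sqrt{2} i \left(1 + i\right) e^{- \frac{3 \sqrt{2} \omega \left(1 + i\right)}{2}}}{216}
  F(ω) = -2πi·ΣRes = \frac{7 \sqrt{2} \pi \left(1 - i\right) \left(e^{3 \sqrt{2} i \omega} + i\right) e^{- \frac{3 \sqrt{2} \omega \left(1 + i\right)}{2}}}{108} = \frac{7 \pi e^{- \frac{3 \sqrt{2} \omega}{2}} \sin{\left(\frac{3 \sqrt{2} \omega}{2} + \frac{\pi}{4} \right)}}{27}

Case ω < 0 (upper half-plane, counterclockwise contour ⇒ F(ω) = +2πi·ΣRes):
  Res_{z = \frac{3 \sqrt{2}}{2} + \frac{3 \sqrt{2} i}{2}} g(z) = \frac{7 \sqrt{2} i \left(-1 + i\right) e^{\frac{3 \sqrt{2} \omega \left(1 - i\right)}{2}}}{216}
  Res_{z = - \frac{3 \sqrt{2}}{2} + \frac{3 \sqrt{2} i}{2}} g(z) = \frac{7 \sqrt{2} \left(1 - i\right) e^{\frac{3 \sqrt{2} \omega \left(1 + i\right)}{2}}}{216}
  F(ω) = 2πi·ΣRes = - \frac{7 \sqrt{2} i \pi \left(i \left(1 - i\right) e^{\frac{3 \sqrt{2} \omega \left(1 - i\right)}{2}} - \left(1 - i\right) e^{\frac{3 \sqrt{2} \omega \left(1 + i\right)}{2}}\right)}{108} = \frac{7 \pi e^{\frac{3 \sqrt{2} \omega}{2}} \cos{\left(\frac{3 \sqrt{2} \omega}{2} + \frac{\pi}{4} \right)}}{27}

Both cases combine into a single formula in |ω|:

F(ω) = \frac{7 \pi e^{- \frac{3 \sqrt{2} \left|{\omega}\right|}{2}} \sin{\left(\frac{3 \sqrt{2} \left|{\omega}\right|}{2} + \frac{\pi}{4} \right)}}{27}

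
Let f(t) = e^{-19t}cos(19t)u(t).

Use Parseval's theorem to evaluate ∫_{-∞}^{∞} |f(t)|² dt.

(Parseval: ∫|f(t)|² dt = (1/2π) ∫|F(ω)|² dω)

∫|f(t)|² dt = \frac{3}{152}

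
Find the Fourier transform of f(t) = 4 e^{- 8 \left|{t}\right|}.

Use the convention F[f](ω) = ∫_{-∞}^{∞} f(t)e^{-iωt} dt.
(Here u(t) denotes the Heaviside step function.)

F(ω) = \frac{64}{\omega^{2} + 64}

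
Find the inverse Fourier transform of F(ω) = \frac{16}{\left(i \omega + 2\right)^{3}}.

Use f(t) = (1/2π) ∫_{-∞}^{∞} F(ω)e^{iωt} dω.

f(t) = 8 t^{2} e^{- 2 t} u\left(t\right)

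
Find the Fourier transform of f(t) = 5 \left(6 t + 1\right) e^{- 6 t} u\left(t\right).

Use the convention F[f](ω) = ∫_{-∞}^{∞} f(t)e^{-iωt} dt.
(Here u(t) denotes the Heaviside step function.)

F(ω) = \frac{5 \left(- i \omega - 12\right)}{\omega^{2} - 12 i \omega - 36}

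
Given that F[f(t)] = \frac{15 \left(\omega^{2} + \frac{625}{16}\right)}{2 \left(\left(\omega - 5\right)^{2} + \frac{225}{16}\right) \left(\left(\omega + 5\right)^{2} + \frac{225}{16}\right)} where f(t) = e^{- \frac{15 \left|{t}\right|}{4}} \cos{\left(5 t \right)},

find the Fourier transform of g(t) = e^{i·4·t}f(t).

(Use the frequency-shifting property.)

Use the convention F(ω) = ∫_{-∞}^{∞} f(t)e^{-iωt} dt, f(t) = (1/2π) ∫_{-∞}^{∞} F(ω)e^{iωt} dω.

F[g](ω) = \frac{120 \left(16 \left(\omega - 4\right)^{2} + 625\right)}{\left(16 \left(\omega - 9\right)^{2} + 225\right) \left(16 \left(\omega + 1\right)^{2} + 225\right)}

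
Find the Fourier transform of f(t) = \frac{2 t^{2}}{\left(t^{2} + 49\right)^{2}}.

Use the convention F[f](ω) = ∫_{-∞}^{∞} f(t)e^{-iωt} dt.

F(ω) = \frac{\pi \left(1 - 7 \left|{\omega}\right|\right) e^{- 7 \left|{\omega}\right|}}{7}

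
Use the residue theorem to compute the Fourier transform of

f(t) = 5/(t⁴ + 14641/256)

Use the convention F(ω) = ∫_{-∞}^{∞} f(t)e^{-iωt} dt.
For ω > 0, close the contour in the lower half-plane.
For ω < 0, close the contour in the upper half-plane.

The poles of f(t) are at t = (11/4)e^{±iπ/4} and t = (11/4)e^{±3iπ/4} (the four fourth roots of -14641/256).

Let g(z) = f(z)e^{-iωz}; for large |z| the factor e^{-iωz} decays in the lower half-plane when ω > 0 and in the upper half-plane when ω < 0.

Case ω > 0 (lower half-plane, clockwise contour ⇒ F(ω) = -2πi·ΣRes):
  Res_{z = - \frac{11 \sqrt{2}}{8} - \frac{11 \sqrt{2} i}{8}} g(z) = \frac{40 \sqrt{2} \left(1 + i\right) e^{\frac{11 \sqrt{2} \omega \left(-1 + i\right)}{8}}}{1331}
  Res_{z = \frac{11 \sqrt{2}}{8} - \frac{11 \sqrt{2} i}{8}} g(z) = \frac{40 \sqrt{2} \left(-1 + i\right) e^{- \frac{11 \sqrt{2} \omega \left(1 + i\right)}{8}}}{1331}
  F(ω) = -2πi·ΣRes = \frac{80 \sqrt{2} \pi \left(\left(1 - i\right) e^{\frac{11 \sqrt{2} i \omega}{4}} + 1 + i\right) e^{- \frac{11 \sqrt{2} \omega \left(1 + i\right)}{8}}}{1331} = \frac{320 \pi e^{- \frac{11 \sqrt{2} \omega}{8}} \sin{\left(\frac{11 \sqrt{2} \omega}{8} + \frac{\pi}{4} \right)}}{1331}

Case ω < 0 (upper half-plane, counterclockwise contour ⇒ F(ω) = +2πi·ΣRes):
  Res_{z = \frac{11 \sqrt{2}}{8} + \frac{11 \sqrt{2} i}{8}} g(z) = - \frac{40 \sqrt{2} \left(1 + i\right) e^{\frac{11 \sqrt{2} \omega \left(1 - i\right)}{8}}}{1331}
  Res_{z = - \frac{11 \sqrt{2}}{8} + \frac{11 \sqrt{2} i}{8}} g(z) = \frac{40 \sqrt{2} \left(1 - i\right) e^{\frac{11 \sqrt{2} \omega \left(1 + i\right)}{8}}}{1331}
  F(ω) = 2πi·ΣRes = - \frac{80 \sqrt{2} i \pi \left(\left(1 + i\right) e^{\frac{11 \sqrt{2} \omega \left(1 - i\right)}{8}} - \left(1 - i\right) e^{\frac{11 \sqrt{2} \omega \left(1 + i\right)}{8}}\right)}{1331} = \frac{320 \pi e^{\frac{11 \sqrt{2} \omega}{8}} \cos{\left(\frac{11 \sqrt{2} \omega}{8} + \frac{\pi}{4} \right)}}{1331}

Both cases combine into a single formula in |ω|:

F(ω) = \frac{320 \pi e^{- \frac{11 \sqrt{2} \left|{\omega}\right|}{8}} \sin{\left(\frac{11 \sqrt{2} \left|{\omega}\right|}{8} + \frac{\pi}{4} \right)}}{1331}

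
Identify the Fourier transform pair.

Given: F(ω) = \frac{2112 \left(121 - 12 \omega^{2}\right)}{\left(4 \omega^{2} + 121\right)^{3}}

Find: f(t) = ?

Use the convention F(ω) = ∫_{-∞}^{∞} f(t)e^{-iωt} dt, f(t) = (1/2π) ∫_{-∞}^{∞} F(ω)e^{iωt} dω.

f(t) = 6 t^{2} e^{- \frac{11 \left|{t}\right|}{2}}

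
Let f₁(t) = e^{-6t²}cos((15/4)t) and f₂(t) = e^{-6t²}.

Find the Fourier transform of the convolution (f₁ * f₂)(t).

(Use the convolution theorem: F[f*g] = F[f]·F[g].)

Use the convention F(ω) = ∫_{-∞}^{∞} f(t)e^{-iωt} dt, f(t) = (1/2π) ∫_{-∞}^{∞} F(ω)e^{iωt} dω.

F[f₁*f₂](ω) = \frac{\pi \left(e^{\frac{5 \omega}{8}} + 1\right) e^{- \frac{\omega^{2}}{12} - \frac{5 \omega}{16} - \frac{75}{128}}}{12}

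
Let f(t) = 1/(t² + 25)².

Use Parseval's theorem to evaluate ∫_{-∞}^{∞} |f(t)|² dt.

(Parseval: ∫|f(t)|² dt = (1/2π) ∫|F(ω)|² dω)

∫|f(t)|² dt = \frac{\pi}{250000}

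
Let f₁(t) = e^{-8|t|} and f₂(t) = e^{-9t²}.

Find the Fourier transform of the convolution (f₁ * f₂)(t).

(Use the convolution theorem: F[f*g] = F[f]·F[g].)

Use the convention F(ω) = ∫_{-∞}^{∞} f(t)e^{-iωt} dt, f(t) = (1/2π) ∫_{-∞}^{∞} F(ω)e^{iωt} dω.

F[f₁*f₂](ω) = \frac{16 \sqrt{\pi} e^{- \frac{\omega^{2}}{36}}}{3 \left(\omega^{2} + 64\right)}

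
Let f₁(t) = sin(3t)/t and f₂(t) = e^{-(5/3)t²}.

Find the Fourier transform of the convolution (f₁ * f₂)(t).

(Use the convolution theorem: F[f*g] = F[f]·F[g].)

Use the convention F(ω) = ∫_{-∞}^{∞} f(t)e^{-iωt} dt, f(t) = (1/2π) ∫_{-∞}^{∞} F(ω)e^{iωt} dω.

F[f₁*f₂](ω) = \begin{cases} \frac{\sqrt{15} \pi^{\frac{3}{2}} e^{- \frac{3 \omega^{2}}{20}}}{5} & \text{for}\: \omega > -3 \wedge \omega < 3 \\0 & \text{otherwise} \end{cases}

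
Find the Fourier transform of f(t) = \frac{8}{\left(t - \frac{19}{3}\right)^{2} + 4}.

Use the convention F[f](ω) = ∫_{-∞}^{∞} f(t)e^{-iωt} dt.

F(ω) = 4 \pi e^{- \frac{19 i \omega}{3} - 2 \left|{\omega}\right|}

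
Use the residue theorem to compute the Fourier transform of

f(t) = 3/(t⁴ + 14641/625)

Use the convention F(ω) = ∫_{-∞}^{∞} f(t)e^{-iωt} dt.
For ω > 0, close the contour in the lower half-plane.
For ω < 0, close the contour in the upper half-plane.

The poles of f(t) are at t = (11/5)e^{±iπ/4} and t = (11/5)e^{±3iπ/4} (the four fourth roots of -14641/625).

Let g(z) = f(z)e^{-iωz}; for large |z| the factor e^{-iωz} decays in the lower half-plane when ω > 0 and in the upper half-plane when ω < 0.

Case ω > 0 (lower half-plane, clockwise contour ⇒ F(ω) = -2πi·ΣRes):
  Res_{z = - \frac{11 \sqrt{2}}{10} - \frac{11 \sqrt{2} i}{10}} g(z) = \frac{375 \sqrt{2} i \left(1 - i\right) e^{\frac{11 \sqrt{2} \omega \left(-1 + i\right)}{10}}}{10648}
  Res_{z = \frac{11 \sqrt{2}}{10} - \frac{11 \sqrt{2} i}{10}} g(z) = \frac{375 \sqrt{2} i \left(1 + i\right) e^{- \frac{11 \sqrt{2} \omega \left(1 + i\right)}{10}}}{10648}
  F(ω) = -2πi·ΣRes = \frac{375 \sqrt{2} \pi \left(1 - i\right) \left(e^{\frac{11 \sqrt{2} i \omega}{5}} + i\right) e^{- \frac{11 \sqrt{2} \omega \left(1 + i\right)}{10}}}{5324} = \frac{375 \pi e^{- \frac{11 \sqrt{2} \omega}{10}} \sin{\left(\frac{11 \sqrt{2} \omega}{10} + \frac{\pi}{4} \right)}}{1331}

Case ω < 0 (upper half-plane, counterclockwise contour ⇒ F(ω) = +2πi·ΣRes):
  Res_{z = \frac{11 \sqrt{2}}{10} + \frac{11 \sqrt{2} i}{10}} g(z) = \frac{375 \sqrt{2} i \left(-1 + i\right) e^{\frac{11 \sqrt{2} \omega \left(1 - i\right)}{10}}}{10648}
  Res_{z = - \frac{11 \sqrt{2}}{10} + \frac{11 \sqrt{2} i}{10}} g(z) = \frac{375 \sqrt{2} \left(1 - i\right) e^{\frac{11 \sqrt{2} \omega \left(1 + i\right)}{10}}}{10648}
  F(ω) = 2πi·ΣRes = - \frac{375 \sqrt{2} i \pi \left(i \left(1 - i\right) e^{\frac{11 \sqrt{2} \omega \left(1 - i\right)}{10}} - \left(1 - i\right) e^{\frac{11 \sqrt{2} \omega \left(1 + i\right)}{10}}\right)}{5324} = \frac{375 \pi e^{\frac{11 \sqrt{2} \omega}{10}} \cos{\left(\frac{11 \sqrt{2} \omega}{10} + \frac{\pi}{4} \right)}}{1331}

Both cases combine into a single formula in |ω|:

F(ω) = \frac{375 \pi e^{- \frac{11 \sqrt{2} \left|{\omega}\right|}{10}} \sin{\left(\frac{11 \sqrt{2} \left|{\omega}\right|}{10} + \frac{\pi}{4} \right)}}{1331}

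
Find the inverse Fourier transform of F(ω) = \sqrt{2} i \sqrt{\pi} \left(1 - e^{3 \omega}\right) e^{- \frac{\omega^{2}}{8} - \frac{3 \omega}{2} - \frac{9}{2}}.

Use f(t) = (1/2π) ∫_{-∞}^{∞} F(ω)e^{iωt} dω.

f(t) = 4 e^{- 2 t^{2}} \sin{\left(6 t \right)}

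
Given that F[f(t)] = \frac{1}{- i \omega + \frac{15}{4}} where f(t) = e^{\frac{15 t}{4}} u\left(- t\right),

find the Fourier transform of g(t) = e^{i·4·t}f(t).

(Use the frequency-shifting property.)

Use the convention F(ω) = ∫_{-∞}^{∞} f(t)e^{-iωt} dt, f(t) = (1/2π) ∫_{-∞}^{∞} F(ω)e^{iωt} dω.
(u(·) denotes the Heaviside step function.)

F[g](ω) = - \frac{4}{4 i \left(\omega - 4\right) - 15}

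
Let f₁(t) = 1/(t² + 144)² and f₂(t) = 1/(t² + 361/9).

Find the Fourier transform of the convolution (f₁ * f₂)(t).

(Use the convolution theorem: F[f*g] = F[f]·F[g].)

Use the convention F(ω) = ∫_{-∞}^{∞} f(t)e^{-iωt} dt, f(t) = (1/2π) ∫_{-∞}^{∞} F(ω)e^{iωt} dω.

F[f₁*f₂](ω) = \frac{\pi^{2} \left(12 \left|{\omega}\right| + 1\right) e^{- \frac{55 \left|{\omega}\right|}{3}}}{21888}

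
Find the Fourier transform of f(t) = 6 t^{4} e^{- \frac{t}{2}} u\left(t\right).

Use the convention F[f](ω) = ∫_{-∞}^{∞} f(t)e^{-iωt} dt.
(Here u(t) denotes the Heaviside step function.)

F(ω) = \frac{4608}{\left(2 i \omega + 1\right)^{5}}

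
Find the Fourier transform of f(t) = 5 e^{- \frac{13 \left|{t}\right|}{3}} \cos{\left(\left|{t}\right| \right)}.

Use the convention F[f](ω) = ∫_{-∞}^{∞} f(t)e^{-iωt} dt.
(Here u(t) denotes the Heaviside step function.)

F(ω) = \frac{390 \left(9 \omega^{2} + 178\right)}{81 \omega^{4} + 2880 \omega^{2} + 31684}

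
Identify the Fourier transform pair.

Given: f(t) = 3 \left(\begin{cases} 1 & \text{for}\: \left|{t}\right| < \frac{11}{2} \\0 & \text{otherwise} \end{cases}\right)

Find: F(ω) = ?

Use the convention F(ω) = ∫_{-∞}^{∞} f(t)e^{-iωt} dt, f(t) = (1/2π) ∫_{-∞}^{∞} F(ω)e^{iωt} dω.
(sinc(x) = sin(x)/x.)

F(ω) = 33 \operatorname{sinc}{\left(\frac{11 \omega}{2} \right)}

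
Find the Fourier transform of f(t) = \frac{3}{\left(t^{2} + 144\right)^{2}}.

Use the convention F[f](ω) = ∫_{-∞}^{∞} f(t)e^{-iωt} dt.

F(ω) = \frac{\pi \left(12 \left|{\omega}\right| + 1\right) e^{- 12 \left|{\omega}\right|}}{1152}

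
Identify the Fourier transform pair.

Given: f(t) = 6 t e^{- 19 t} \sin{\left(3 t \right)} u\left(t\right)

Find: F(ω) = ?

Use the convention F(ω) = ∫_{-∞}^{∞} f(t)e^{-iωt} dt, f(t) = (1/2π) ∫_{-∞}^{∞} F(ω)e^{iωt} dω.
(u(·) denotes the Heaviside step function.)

F(ω) = \frac{36 \left(i \omega + 19\right)}{\left(\left(i \omega + 19\right)^{2} + 9\right)^{2}}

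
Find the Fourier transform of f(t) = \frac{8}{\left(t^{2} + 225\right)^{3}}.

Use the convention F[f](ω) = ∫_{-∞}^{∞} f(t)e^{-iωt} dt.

F(ω) = \frac{\pi \left(75 \omega^{2} + 15 \left|{\omega}\right| + 1\right) e^{- 15 \left|{\omega}\right|}}{253125}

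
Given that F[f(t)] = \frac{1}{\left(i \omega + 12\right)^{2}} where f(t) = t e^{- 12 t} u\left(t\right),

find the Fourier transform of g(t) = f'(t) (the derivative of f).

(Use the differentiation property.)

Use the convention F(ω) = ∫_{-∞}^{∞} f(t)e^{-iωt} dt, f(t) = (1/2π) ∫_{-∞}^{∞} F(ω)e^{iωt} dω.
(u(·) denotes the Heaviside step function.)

F[g](ω) = \frac{i \omega}{\left(i \omega + 12\right)^{2}}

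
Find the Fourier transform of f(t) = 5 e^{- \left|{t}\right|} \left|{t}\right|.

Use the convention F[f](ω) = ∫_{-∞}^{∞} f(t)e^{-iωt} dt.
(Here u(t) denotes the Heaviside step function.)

F(ω) = \frac{10 \left(1 - \omega^{2}\right)}{\left(\omega^{2} + 1\right)^{2}}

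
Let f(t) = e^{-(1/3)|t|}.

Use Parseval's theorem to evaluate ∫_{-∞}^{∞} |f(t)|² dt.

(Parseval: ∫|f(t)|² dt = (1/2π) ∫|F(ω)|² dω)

∫|f(t)|² dt = 3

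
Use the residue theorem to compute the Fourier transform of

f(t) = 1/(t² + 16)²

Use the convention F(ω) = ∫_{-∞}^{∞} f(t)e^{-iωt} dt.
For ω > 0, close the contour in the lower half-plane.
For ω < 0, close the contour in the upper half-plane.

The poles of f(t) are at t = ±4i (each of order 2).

Let g(z) = f(z)e^{-iωz}; for large |z| the factor e^{-iωz} decays in the lower half-plane when ω > 0 and in the upper half-plane when ω < 0.

Case ω > 0 (lower half-plane, clockwise contour ⇒ F(ω) = -2πi·ΣRes):
  Res_{z = - 4 i} g(z) = \frac{i \left(4 \omega + 1\right) e^{- 4 \omega}}{256} (pole of order 2)
  F(ω) = -2πi·ΣRes = \frac{\pi \left(4 \omega + 1\right) e^{- 4 \omega}}{128}

Case ω < 0 (upper half-plane, counterclockwise contour ⇒ F(ω) = +2πi·ΣRes):
  Res_{z = 4 i} g(z) = \frac{i \left(4 \omega - 1\right) e^{4 \omega}}{256} (pole of order 2)
  F(ω) = 2πi·ΣRes = \frac{\pi \left(1 - 4 \omega\right) e^{4 \omega}}{128}

Both cases combine into a single formula in |ω|:

F(ω) = \frac{\pi \left(4 \left|{\omega}\right| + 1\right) e^{- 4 \left|{\omega}\right|}}{128}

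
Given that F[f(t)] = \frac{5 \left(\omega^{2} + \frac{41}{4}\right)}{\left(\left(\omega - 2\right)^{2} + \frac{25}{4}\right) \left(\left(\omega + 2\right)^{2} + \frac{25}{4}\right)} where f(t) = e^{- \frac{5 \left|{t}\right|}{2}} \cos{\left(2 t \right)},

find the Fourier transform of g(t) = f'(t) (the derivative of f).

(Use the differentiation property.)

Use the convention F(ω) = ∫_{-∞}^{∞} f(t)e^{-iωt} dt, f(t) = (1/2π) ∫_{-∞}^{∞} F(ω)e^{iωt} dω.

F[g](ω) = \frac{20 i \omega \left(4 \omega^{2} + 41\right)}{16 \omega^{4} + 72 \omega^{2} + 1681}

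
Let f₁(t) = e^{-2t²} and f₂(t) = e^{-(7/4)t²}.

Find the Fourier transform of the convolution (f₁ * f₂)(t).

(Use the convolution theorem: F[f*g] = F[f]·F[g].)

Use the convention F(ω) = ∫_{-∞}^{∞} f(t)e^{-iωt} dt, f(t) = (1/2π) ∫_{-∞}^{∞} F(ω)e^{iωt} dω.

F[f₁*f₂](ω) = \frac{\sqrt{14} \pi e^{- \frac{15 \omega^{2}}{56}}}{7}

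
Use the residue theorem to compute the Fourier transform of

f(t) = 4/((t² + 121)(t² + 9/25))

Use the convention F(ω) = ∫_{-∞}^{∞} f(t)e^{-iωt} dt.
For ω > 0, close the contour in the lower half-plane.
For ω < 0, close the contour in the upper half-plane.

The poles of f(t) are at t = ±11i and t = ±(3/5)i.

Let g(z) = f(z)e^{-iωz}; for large |z| the factor e^{-iωz} decays in the lower half-plane when ω > 0 and in the upper half-plane when ω < 0.

Case ω > 0 (lower half-plane, clockwise contour ⇒ F(ω) = -2πi·ΣRes):
  Res_{z = - 11 i} g(z) = - \frac{25 i e^{- 11 \omega}}{16588}
  Res_{z = - \frac{3 i}{5}} g(z) = \frac{125 i e^{- \frac{3 \omega}{5}}}{4524}
  F(ω) = -2πi·ΣRes = - \frac{25 \pi e^{- 11 \omega}}{8294} + \frac{125 \pi e^{- \frac{3 \omega}{5}}}{2262}

Case ω < 0 (upper half-plane, counterclockwise contour ⇒ F(ω) = +2πi·ΣRes):
  Res_{z = 11 i} g(z) = \frac{25 i e^{11 \omega}}{16588}
  Res_{z = \frac{3 i}{5}} g(z) = - \frac{125 i e^{\frac{3 \omega}{5}}}{4524}
  F(ω) = 2πi·ΣRes = \frac{25 \pi \left(55 e^{\frac{3 \omega}{5}} - 3 e^{11 \omega}\right)}{24882}

Both cases combine into a single formula in |ω|:

F(ω) = - \frac{25 \pi e^{- 11 \left|{\omega}\right|}}{8294} + \frac{125 \pi e^{- \frac{3 \left|{\omega}\right|}{5}}}{2262}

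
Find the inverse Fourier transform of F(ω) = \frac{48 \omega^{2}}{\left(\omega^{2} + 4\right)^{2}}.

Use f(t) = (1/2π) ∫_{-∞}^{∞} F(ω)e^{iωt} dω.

f(t) = 6 \left(1 - 2 \left|{t}\right|\right) e^{- 2 \left|{t}\right|}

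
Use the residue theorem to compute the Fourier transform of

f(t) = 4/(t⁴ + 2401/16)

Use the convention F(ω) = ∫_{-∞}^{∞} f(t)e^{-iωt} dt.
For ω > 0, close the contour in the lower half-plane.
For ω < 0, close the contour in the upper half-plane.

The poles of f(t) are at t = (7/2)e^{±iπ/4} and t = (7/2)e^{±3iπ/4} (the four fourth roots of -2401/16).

Let g(z) = f(z)e^{-iωz}; for large |z| the factor e^{-iωz} decays in the lower half-plane when ω > 0 and in the upper half-plane when ω < 0.

Case ω > 0 (lower half-plane, clockwise contour ⇒ F(ω) = -2πi·ΣRes):
  Res_{z = - \frac{7 \sqrt{2}}{4} - \frac{7 \sqrt{2} i}{4}} g(z) = \frac{4 \sqrt{2} \left(1 + i\right) e^{\frac{7 \sqrt{2} \omega \left(-1 + i\right)}{4}}}{343}
  Res_{z = \frac{7 \sqrt{2}}{4} - \frac{7 \sqrt{2} i}{4}} g(z) = \frac{4 \sqrt{2} \left(-1 + i\right) e^{- \frac{7 \sqrt{2} \omega \left(1 + i\right)}{4}}}{343}
  F(ω) = -2πi·ΣRes = \frac{8 \sqrt{2} \pi \left(\left(1 - i\right) e^{\frac{7 \sqrt{2} i \omega}{2}} + 1 + i\right) e^{- \frac{7 \sqrt{2} \omega \left(1 + i\right)}{4}}}{343} = \frac{32 \pi e^{- \frac{7 \sqrt{2} \omega}{4}} \sin{\left(\frac{7 \sqrt{2} \omega}{4} + \frac{\pi}{4} \right)}}{343}

Case ω < 0 (upper half-plane, counterclockwise contour ⇒ F(ω) = +2πi·ΣRes):
  Res_{z = \frac{7 \sqrt{2}}{4} + \frac{7 \sqrt{2} i}{4}} g(z) = - \frac{4 \sqrt{2} \left(1 + i\right) e^{\frac{7 \sqrt{2} \omega \left(1 - i\right)}{4}}}{343}
  Res_{z = - \frac{7 \sqrt{2}}{4} + \frac{7 \sqrt{2} i}{4}} g(z) = \frac{4 \sqrt{2} \left(1 - i\right) e^{\frac{7 \sqrt{2} \omega \left(1 + i\right)}{4}}}{343}
  F(ω) = 2πi·ΣRes = - \frac{8 \sqrt{2} i \pi \left(\left(1 + i\right) e^{\frac{7 \sqrt{2} \omega \left(1 - i\right)}{4}} - \left(1 - i\right) e^{\frac{7 \sqrt{2} \omega \left(1 + i\right)}{4}}\right)}{343} = \frac{32 \pi e^{\frac{7 \sqrt{2} \omega}{4}} \cos{\left(\frac{7 \sqrt{2} \omega}{4} + \frac{\pi}{4} \right)}}{343}

Both cases combine into a single formula in |ω|:

F(ω) = \frac{32 \pi e^{- \frac{7 \sqrt{2} \left|{\omega}\right|}{4}} \sin{\left(\frac{7 \sqrt{2} \left|{\omega}\right|}{4} + \frac{\pi}{4} \right)}}{343}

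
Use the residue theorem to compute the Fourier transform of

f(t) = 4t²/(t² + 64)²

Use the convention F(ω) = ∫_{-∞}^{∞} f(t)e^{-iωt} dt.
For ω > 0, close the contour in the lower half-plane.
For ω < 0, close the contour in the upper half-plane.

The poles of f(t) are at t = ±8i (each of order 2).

Let g(z) = f(z)e^{-iωz}; for large |z| the factor e^{-iωz} decays in the lower half-plane when ω > 0 and in the upper half-plane when ω < 0.

Case ω > 0 (lower half-plane, clockwise contour ⇒ F(ω) = -2πi·ΣRes):
  Res_{z = - 8 i} g(z) = i \left(\frac{1}{8} - \omega\right) e^{- 8 \omega} (pole of order 2)
  F(ω) = -2πi·ΣRes = \frac{\pi \left(1 - 8 \omega\right) e^{- 8 \omega}}{4}

Case ω < 0 (upper half-plane, counterclockwise contour ⇒ F(ω) = +2πi·ΣRes):
  Res_{z = 8 i} g(z) = i \left(- \omega - \frac{1}{8}\right) e^{8 \omega} (pole of order 2)
  F(ω) = 2πi·ΣRes = \frac{\pi \left(8 \omega + 1\right) e^{8 \omega}}{4}

Both cases combine into a single formula in |ω|:

F(ω) = \frac{\pi \left(1 - 8 \left|{\omega}\right|\right) e^{- 8 \left|{\omega}\right|}}{4}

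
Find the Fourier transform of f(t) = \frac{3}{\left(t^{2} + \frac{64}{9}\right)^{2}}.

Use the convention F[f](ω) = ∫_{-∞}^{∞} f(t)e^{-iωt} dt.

F(ω) = \frac{27 \pi \left(8 \left|{\omega}\right| + 3\right) e^{- \frac{8 \left|{\omega}\right|}{3}}}{1024}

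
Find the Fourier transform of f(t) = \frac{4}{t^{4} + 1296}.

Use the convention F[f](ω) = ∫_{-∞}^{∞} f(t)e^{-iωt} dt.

F(ω) = \frac{\pi e^{- 3 \sqrt{2} \left|{\omega}\right|} \sin{\left(3 \sqrt{2} \left|{\omega}\right| + \frac{\pi}{4} \right)}}{54}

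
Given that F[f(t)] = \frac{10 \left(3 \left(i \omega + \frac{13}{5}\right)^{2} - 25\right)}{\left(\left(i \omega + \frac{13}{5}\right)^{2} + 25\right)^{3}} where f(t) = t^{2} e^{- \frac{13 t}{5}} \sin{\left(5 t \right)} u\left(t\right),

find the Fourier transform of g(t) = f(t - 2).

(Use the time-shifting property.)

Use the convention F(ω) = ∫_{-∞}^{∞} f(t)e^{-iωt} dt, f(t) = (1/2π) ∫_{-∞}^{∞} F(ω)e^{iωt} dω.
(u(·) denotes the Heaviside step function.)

F[g](ω) = \frac{6250 \left(3 \left(5 i \omega + 13\right)^{2} - 625\right) e^{- 2 i \omega}}{\left(\left(5 i \omega + 13\right)^{2} + 625\right)^{3}}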